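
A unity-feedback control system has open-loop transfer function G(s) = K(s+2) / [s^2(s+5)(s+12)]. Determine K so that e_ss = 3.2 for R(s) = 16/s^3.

150

System type = 2 (two poles at s=0).
K_a = lim_{s→0} s^2·G(s) = K·2 / (5·12) = (1/30)·K.
e_ss = 16/K_a = 3.2 ⇒ K_a = 5 ⇒ K = 5/(1/30) = 150.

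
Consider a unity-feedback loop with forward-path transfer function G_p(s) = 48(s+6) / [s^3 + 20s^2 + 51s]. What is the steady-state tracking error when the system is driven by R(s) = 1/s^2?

17/96

Lowest-order denominator term is 51s, so the open loop has 1 pole at the origin → type 1 system.
K_v = lim_{s→0} s·G_p(s) = 48·6 / 51 = 96/17.
e_ss = 1/K_v = 1/(96/17) = 17/96.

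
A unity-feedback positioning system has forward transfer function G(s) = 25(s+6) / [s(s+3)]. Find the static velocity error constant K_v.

50

The open loop has one pole at the origin → type 1 system.
K_v = lim_{s→0} s·G(s) = 25·6 / (3) = 50.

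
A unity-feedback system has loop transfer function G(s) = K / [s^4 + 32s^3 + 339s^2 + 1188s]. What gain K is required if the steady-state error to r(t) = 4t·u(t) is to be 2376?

2

Lowest-order denominator term is 1188s, so the open loop has 1 pole at the origin → type 1 system.
K_v = lim_{s→0} s·G(s) = K / 1188 = (1/1188)·K.
e_ss = 4/K_v = 2376 ⇒ K_v = 1/594 ⇒ K = (1/594)/(1/1188) = 2.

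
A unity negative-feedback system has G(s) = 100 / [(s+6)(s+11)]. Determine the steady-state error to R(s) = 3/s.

G(s) has no factors of s in the denominator, so the system is type 0.
K_p = lim_{s→0} G(s) = 100 / (6·11) = 50/33.
e_ss = 3/(1 + K_p) = 3/(83/33) = 99/83.

99/83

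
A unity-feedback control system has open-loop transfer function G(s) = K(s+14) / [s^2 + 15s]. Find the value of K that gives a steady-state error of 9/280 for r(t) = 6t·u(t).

200

Lowest-order denominator term is 15s, so the open loop has 1 pole at the origin → type 1 system.
K_v = lim_{s→0} s·G(s) = K·14 / 15 = (14/15)·K.
e_ss = 6/K_v = 9/280 ⇒ K_v = 560/3 ⇒ K = (560/3)/(14/15) = 200.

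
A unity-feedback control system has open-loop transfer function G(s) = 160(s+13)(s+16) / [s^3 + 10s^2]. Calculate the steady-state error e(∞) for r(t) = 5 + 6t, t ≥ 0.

The denominator has no term below 10s^2 — 2 poles at s=0, type 2. By superposition:
  • 5: tracked with zero error.
  • 6t: tracked with zero error.
Total e_ss = 0.

0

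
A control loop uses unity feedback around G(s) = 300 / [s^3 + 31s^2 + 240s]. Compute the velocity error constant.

1.25

The denominator has no term below 240s — 1 pole at s=0, type 1.
K_v = lim_{s→0} s·G(s) = 300 / 240 = 1.25.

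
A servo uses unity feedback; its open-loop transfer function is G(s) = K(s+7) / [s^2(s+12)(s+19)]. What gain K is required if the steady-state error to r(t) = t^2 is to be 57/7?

8

The open loop has two poles at the origin → type 2 system.
K_a = lim_{s→0} s^2·G(s) = K·7 / (12·19) = (7/228)·K.
e_ss = 2/K_a = 57/7 ⇒ K_a = 14/57 ⇒ K = (14/57)/(7/228) = 8.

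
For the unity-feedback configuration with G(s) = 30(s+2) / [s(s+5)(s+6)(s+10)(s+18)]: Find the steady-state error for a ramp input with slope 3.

270

The open loop has one pole at the origin → type 1 system.
K_v = lim_{s→0} s·G(s) = 30·2 / (5·6·10·18) = 1/90.
e_ss = 3/K_v = 3/(1/90) = 270.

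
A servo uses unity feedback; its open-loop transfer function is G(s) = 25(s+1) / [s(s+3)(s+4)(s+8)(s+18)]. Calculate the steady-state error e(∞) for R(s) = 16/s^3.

The open loop has one pole at the origin → type 1 system.
K_a = lim_{s→0} s^2·G(s) = 0; the steady-state error to this parabolic input grows without bound.

infinity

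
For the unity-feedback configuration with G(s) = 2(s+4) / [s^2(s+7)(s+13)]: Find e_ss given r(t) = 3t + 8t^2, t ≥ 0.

182

G(s) has two factors of s in the denominator, so the system is type 2. By superposition:
  • 3t: tracked with zero error.
  • 8t^2: e_ss = 16/K_a with K_a=8/91 → 182.
Total e_ss = 182.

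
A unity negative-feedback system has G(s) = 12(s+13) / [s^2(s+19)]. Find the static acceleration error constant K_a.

G(s) has two factors of s in the denominator, so the system is type 2.
K_a = lim_{s→0} s^2·G(s) = 12·13 / (19) = 156/19.

156/19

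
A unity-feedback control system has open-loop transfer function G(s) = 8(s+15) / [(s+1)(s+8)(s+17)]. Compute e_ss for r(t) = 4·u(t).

2.125

System type = 0 (no poles at s=0).
K_p = lim_{s→0} G(s) = 8·15 / (1·8·17) = 15/17.
e_ss = 4/(1 + K_p) = 4/(32/17) = 2.125.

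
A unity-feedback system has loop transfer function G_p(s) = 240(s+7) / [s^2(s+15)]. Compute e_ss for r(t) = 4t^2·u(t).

1/14

G_p(s) has two factors of s in the denominator, so the system is type 2.
K_a = lim_{s→0} s^2·G_p(s) = 240·7 / (15) = 112.
r(t) = 4t^2 gives R(s) = 8/s^3.
e_ss = 8/K_a = 8/112 = 1/14.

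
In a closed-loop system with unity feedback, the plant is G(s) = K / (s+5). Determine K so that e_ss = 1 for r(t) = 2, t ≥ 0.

5

The open loop has no poles at the origin → type 0 system.
K_p = lim_{s→0} G(s) = K / (5) = 0.2·K.
e_ss = 2/(1 + K_p) = 1 ⇒ 1 + 0.2·K = 2 ⇒ K = 5.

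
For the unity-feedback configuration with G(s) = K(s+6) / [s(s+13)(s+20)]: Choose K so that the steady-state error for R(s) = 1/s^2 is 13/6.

20

System type = 1 (one pole at s=0).
K_v = lim_{s→0} s·G(s) = K·6 / (13·20) = (3/130)·K.
e_ss = 1/K_v = 13/6 ⇒ K_v = 6/13 ⇒ K = (6/13)/(3/130) = 20.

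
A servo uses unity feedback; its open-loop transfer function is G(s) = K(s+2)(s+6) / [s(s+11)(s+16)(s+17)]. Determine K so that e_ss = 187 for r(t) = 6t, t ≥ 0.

One free integrator in G(s): this is a type 1 system.
K_v = lim_{s→0} s·G(s) = K·2·6 / (11·16·17) = (3/748)·K.
e_ss = 6/K_v = 187 ⇒ K_v = 6/187 ⇒ K = (6/187)/(3/748) = 8.

8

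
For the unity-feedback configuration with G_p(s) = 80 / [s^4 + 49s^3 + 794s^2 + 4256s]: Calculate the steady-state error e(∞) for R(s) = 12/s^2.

Factoring s from the denominator leaves a polynomial with constant term 4256, so the system is type 1.
K_v = lim_{s→0} s·G_p(s) = 80 / 4256 = 5/266.
e_ss = 12/K_v = 12/(5/266) = 638.4.

638.4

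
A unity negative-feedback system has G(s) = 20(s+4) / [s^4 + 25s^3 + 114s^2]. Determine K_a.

The denominator has no term below 114s^2 — 2 poles at s=0, type 2.
K_a = lim_{s→0} s^2·G(s) = 20·4 / 114 = 40/57.

40/57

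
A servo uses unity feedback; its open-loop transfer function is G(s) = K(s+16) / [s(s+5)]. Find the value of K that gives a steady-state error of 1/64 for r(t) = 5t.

System type = 1 (one pole at s=0).
K_v = lim_{s→0} s·G(s) = K·16 / (5) = 3.2·K.
e_ss = 5/K_v = 1/64 ⇒ K_v = 320 ⇒ K = 320/3.2 = 100.

100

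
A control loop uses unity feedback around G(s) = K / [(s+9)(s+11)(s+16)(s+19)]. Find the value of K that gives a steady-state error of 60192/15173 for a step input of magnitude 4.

250

No free integrators in G(s): this is a type 0 system.
K_p = lim_{s→0} G(s) = K / (9·11·16·19) = (1/30096)·K.
e_ss = 4/(1 + K_p) = 60192/15173 ⇒ 1 + (1/30096)·K = 15173/15048 ⇒ K = 250.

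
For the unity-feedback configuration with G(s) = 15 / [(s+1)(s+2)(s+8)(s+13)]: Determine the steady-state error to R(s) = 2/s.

System type = 0 (no poles at s=0).
K_p = lim_{s→0} G(s) = 15 / (1·2·8·13) = 15/208.
e_ss = 2/(1 + K_p) = 2/(223/208) = 416/223.

416/223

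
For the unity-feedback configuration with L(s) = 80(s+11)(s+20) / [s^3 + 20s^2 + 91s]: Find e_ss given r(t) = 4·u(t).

Factoring s from the denominator leaves a polynomial with constant term 91, so the system is type 1.
A type-1 system has K_p = ∞, so it tracks a step input with zero steady-state error.

0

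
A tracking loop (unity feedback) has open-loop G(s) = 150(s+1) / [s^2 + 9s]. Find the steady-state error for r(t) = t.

0.06

Lowest-order denominator term is 9s, so the open loop has 1 pole at the origin → type 1 system.
K_v = lim_{s→0} s·G(s) = 150·1 / 9 = 50/3.
e_ss = 1/K_v = 1/(50/3) = 0.06.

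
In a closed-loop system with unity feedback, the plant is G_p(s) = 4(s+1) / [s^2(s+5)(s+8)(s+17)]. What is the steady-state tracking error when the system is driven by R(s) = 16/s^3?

2720

The open loop has two poles at the origin → type 2 system.
K_a = lim_{s→0} s^2·G_p(s) = 4·1 / (5·8·17) = 1/170.
r(t) = 8t^2 gives R(s) = 16/s^3.
e_ss = 16/K_a = 16/(1/170) = 2720.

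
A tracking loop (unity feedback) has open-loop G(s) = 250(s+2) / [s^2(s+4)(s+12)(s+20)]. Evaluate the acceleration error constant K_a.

25/48

G(s) has two factors of s in the denominator, so the system is type 2.
K_a = lim_{s→0} s^2·G(s) = 250·2 / (4·12·20) = 25/48.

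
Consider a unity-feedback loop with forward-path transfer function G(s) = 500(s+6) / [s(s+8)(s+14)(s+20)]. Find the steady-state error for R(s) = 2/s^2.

G(s) has one factor of s in the denominator, so the system is type 1.
K_v = lim_{s→0} s·G(s) = 500·6 / (8·14·20) = 75/56.
e_ss = 2/K_v = 2/(75/56) = 112/75.

112/75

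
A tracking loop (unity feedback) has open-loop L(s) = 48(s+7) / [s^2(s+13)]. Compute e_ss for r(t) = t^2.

13/168

L(s) has two factors of s in the denominator, so the system is type 2.
K_a = lim_{s→0} s^2·L(s) = 48·7 / (13) = 336/13.
r(t) = t^2 gives R(s) = 2/s^3.
e_ss = 2/K_a = 2/(336/13) = 13/168.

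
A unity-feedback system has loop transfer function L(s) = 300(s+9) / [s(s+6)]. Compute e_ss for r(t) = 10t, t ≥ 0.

System type = 1 (one pole at s=0).
K_v = lim_{s→0} s·L(s) = 300·9 / (6) = 450.
e_ss = 10/K_v = 10/450 = 1/45.

1/45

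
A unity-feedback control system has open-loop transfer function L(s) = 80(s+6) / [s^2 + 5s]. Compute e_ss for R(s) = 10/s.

Factoring s from the denominator leaves a polynomial with constant term 5, so the system is type 1.
A type-1 system has K_p = ∞, so it tracks a step input with zero steady-state error.

0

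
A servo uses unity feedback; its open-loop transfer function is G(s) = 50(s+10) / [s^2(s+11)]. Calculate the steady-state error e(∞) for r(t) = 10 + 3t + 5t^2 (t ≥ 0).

The open loop has two poles at the origin → type 2 system. Taking each input component in turn:
  • 10: tracked with zero error.
  • 3t: tracked with zero error.
  • 5t^2: e_ss = 10/K_a with K_a=500/11 → 0.22.
Total e_ss = 0.22.

0.22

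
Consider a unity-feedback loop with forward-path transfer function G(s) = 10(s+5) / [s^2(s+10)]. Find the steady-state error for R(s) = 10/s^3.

2

The open loop has two poles at the origin → type 2 system.
K_a = lim_{s→0} s^2·G(s) = 10·5 / (10) = 5.
r(t) = 5t^2 gives R(s) = 10/s^3.
e_ss = 10/K_a = 10/5 = 2.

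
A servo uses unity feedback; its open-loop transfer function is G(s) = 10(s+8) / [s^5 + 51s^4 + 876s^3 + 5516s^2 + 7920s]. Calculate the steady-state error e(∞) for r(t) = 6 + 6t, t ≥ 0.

The denominator has no term below 7920s — 1 pole at s=0, type 1. By superposition:
  • 6: tracked with zero error.
  • 6t: e_ss = 6/K_v with K_v=1/99 → 594.
Total e_ss = 594.

594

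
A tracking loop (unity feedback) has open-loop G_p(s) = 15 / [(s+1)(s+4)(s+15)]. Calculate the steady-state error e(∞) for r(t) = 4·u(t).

The open loop has no poles at the origin → type 0 system.
K_p = lim_{s→0} G_p(s) = 15 / (1·4·15) = 0.25.
e_ss = 4/(1 + K_p) = 4/1.25 = 3.2.

3.2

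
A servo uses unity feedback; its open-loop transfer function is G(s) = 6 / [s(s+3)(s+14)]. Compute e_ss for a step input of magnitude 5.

0

The open loop has one pole at the origin → type 1 system.
K_p = ∞ for a type-1 system; e_ss to a step is zero.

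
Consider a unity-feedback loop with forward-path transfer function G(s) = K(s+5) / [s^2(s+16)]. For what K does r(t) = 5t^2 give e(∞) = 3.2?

The open loop has two poles at the origin → type 2 system.
K_a = lim_{s→0} s^2·G(s) = K·5 / (16) = 0.3125·K.
e_ss = 10/K_a = 3.2 ⇒ K_a = 3.125 ⇒ K = 3.125/0.3125 = 10.

10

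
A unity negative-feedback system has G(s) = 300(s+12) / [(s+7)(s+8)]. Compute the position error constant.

G(s) has no factors of s in the denominator, so the system is type 0.
K_p = lim_{s→0} G(s) = 300·12 / (7·8) = 450/7.

450/7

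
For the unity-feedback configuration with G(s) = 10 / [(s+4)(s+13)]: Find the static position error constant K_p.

5/26

G(s) has no factors of s in the denominator, so the system is type 0.
K_p = lim_{s→0} G(s) = 10 / (4·13) = 5/26.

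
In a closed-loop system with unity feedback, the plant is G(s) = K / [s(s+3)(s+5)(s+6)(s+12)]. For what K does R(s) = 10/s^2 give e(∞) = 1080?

10

System type = 1 (one pole at s=0).
K_v = lim_{s→0} s·G(s) = K / (3·5·6·12) = (1/1080)·K.
e_ss = 10/K_v = 1080 ⇒ K_v = 1/108 ⇒ K = (1/108)/(1/1080) = 10.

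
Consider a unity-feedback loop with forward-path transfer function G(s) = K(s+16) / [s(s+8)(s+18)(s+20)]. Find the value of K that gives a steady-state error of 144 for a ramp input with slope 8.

10

One free integrator in G(s): this is a type 1 system.
K_v = lim_{s→0} s·G(s) = K·16 / (8·18·20) = (1/180)·K.
e_ss = 8/K_v = 144 ⇒ K_v = 1/18 ⇒ K = (1/18)/(1/180) = 10.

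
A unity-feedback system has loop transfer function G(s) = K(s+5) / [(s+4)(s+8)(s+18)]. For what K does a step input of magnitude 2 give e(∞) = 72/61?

80

System type = 0 (no poles at s=0).
K_p = lim_{s→0} G(s) = K·5 / (4·8·18) = (5/576)·K.
e_ss = 2/(1 + K_p) = 72/61 ⇒ 1 + (5/576)·K = 61/36 ⇒ K = 80.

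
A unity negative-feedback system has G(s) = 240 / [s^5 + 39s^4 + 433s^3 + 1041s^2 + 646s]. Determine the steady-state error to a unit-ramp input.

Factoring s from the denominator leaves a polynomial with constant term 646, so the system is type 1.
K_v = lim_{s→0} s·G(s) = 240 / 646 = 120/323.
e_ss = 1/K_v = 1/(120/323) = 323/120.

323/120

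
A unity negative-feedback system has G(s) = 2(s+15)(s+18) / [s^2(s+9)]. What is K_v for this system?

K_v = lim_{s→0} s·G(s); with 2 poles at the origin the limit diverges, so K_v = ∞.

infinity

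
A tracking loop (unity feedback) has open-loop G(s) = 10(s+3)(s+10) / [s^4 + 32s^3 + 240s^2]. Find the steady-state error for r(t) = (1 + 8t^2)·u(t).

12.8

The denominator has no term below 240s^2 — 2 poles at s=0, type 2. By superposition:
  • 1: tracked with zero error.
  • 8t^2: e_ss = 16/K_a with K_a=1.25 → 12.8.
Total e_ss = 12.8.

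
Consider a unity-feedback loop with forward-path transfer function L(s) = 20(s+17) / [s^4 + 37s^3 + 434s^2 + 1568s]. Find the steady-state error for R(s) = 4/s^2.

1568/85

The denominator has no term below 1568s — 1 pole at s=0, type 1.
K_v = lim_{s→0} s·L(s) = 20·17 / 1568 = 85/392.
e_ss = 4/K_v = 4/(85/392) = 1568/85.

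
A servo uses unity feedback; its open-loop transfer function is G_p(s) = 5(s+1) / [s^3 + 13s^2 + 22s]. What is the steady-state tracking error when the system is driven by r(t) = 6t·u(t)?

26.4

Lowest-order denominator term is 22s, so the open loop has 1 pole at the origin → type 1 system.
K_v = lim_{s→0} s·G_p(s) = 5·1 / 22 = 5/22.
e_ss = 6/K_v = 6/(5/22) = 26.4.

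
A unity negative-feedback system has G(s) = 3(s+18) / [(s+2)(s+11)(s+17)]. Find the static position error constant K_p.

27/187

The open loop has no poles at the origin → type 0 system.
K_p = lim_{s→0} G(s) = 3·18 / (2·11·17) = 27/187.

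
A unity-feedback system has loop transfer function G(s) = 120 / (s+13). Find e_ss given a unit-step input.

System type = 0 (no poles at s=0).
K_p = lim_{s→0} G(s) = 120 / (13) = 120/13.
e_ss = 1/(1 + K_p) = 1/(133/13) = 13/133.

13/133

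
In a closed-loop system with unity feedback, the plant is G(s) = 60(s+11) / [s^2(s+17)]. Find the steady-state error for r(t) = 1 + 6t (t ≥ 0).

G(s) has two factors of s in the denominator, so the system is type 2. Taking each input component in turn:
  • 1: tracked with zero error.
  • 6t: tracked with zero error.
Total e_ss = 0.

0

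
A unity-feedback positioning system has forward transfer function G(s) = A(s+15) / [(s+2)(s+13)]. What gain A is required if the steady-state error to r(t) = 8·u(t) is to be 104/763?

100

The open loop has no poles at the origin → type 0 system.
K_p = lim_{s→0} G(s) = A·15 / (2·13) = (15/26)·A.
e_ss = 8/(1 + K_p) = 104/763 ⇒ 1 + (15/26)·A = 763/13 ⇒ A = 100.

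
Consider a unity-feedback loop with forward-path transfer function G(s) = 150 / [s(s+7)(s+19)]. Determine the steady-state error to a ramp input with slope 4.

System type = 1 (one pole at s=0).
K_v = lim_{s→0} s·G(s) = 150 / (7·19) = 150/133.
e_ss = 4/K_v = 4/(150/133) = 266/75.

266/75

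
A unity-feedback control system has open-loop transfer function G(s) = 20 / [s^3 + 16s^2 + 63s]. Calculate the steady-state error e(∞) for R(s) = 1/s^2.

The denominator has no term below 63s — 1 pole at s=0, type 1.
K_v = lim_{s→0} s·G(s) = 20 / 63 = 20/63.
e_ss = 1/K_v = 1/(20/63) = 3.15.

3.15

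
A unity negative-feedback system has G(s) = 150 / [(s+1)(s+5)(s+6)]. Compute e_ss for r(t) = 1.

System type = 0 (no poles at s=0).
K_p = lim_{s→0} G(s) = 150 / (1·5·6) = 5.
e_ss = 1/(1 + K_p) = 1/6.

1/6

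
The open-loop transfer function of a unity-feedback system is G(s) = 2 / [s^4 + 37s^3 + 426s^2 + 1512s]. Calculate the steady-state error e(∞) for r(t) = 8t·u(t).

The denominator has no term below 1512s — 1 pole at s=0, type 1.
K_v = lim_{s→0} s·G(s) = 2 / 1512 = 1/756.
e_ss = 8/K_v = 8/(1/756) = 6048.

6048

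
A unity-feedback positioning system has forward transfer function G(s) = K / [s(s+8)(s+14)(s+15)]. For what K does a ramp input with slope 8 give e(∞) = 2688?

5

One free integrator in G(s): this is a type 1 system.
K_v = lim_{s→0} s·G(s) = K / (8·14·15) = (1/1680)·K.
e_ss = 8/K_v = 2688 ⇒ K_v = 1/336 ⇒ K = (1/336)/(1/1680) = 5.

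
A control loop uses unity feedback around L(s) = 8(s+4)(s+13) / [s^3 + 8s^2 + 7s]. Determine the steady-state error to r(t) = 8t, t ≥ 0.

The denominator has no term below 7s — 1 pole at s=0, type 1.
K_v = lim_{s→0} s·L(s) = 8·4·13 / 7 = 416/7.
e_ss = 8/K_v = 8/(416/7) = 7/52.

7/52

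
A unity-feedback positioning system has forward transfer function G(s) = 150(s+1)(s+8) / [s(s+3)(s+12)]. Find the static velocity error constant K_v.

100/3

System type = 1 (one pole at s=0).
K_v = lim_{s→0} s·G(s) = 150·1·8 / (3·12) = 100/3.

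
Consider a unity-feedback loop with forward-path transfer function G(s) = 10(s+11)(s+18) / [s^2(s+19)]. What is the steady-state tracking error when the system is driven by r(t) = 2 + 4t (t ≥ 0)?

The open loop has two poles at the origin → type 2 system. By superposition:
  • 2: tracked with zero error.
  • 4t: tracked with zero error.
Total e_ss = 0.

0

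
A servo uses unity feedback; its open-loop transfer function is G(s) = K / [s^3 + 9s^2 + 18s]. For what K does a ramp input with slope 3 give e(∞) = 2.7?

The denominator has no term below 18s — 1 pole at s=0, type 1.
K_v = lim_{s→0} s·G(s) = K / 18 = (1/18)·K.
e_ss = 3/K_v = 2.7 ⇒ K_v = 10/9 ⇒ K = (10/9)/(1/18) = 20.

20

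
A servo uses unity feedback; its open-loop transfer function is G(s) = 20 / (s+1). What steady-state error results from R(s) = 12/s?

4/7

The open loop has no poles at the origin → type 0 system.
K_p = lim_{s→0} G(s) = 20 / (1) = 20.
e_ss = 12/(1 + K_p) = 12/21 = 4/7.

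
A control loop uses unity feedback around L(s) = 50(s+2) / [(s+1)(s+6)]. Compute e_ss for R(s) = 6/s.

18/53

L(s) has no factors of s in the denominator, so the system is type 0.
K_p = lim_{s→0} L(s) = 50·2 / (1·6) = 50/3.
e_ss = 6/(1 + K_p) = 6/(53/3) = 18/53.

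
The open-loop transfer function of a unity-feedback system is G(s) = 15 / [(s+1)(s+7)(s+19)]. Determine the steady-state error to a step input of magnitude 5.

G(s) has no factors of s in the denominator, so the system is type 0.
K_p = lim_{s→0} G(s) = 15 / (1·7·19) = 15/133.
e_ss = 5/(1 + K_p) = 5/(148/133) = 665/148.

665/148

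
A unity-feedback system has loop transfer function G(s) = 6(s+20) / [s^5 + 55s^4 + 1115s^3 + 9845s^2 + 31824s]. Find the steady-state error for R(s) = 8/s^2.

2121.6

Factoring s from the denominator leaves a polynomial with constant term 31824, so the system is type 1.
K_v = lim_{s→0} s·G(s) = 6·20 / 31824 = 5/1326.
e_ss = 8/K_v = 8/(5/1326) = 2121.6.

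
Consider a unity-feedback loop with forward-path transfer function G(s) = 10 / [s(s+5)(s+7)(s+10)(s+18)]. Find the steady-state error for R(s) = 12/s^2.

7560

One free integrator in G(s): this is a type 1 system.
K_v = lim_{s→0} s·G(s) = 10 / (5·7·10·18) = 1/630.
e_ss = 12/K_v = 12/(1/630) = 7560.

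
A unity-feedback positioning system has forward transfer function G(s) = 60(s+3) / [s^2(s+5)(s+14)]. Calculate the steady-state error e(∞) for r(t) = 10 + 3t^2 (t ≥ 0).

7/3

System type = 2 (two poles at s=0). Taking each input component in turn:
  • 10: tracked with zero error.
  • 3t^2: e_ss = 6/K_a with K_a=18/7 → 7/3.
Total e_ss = 7/3.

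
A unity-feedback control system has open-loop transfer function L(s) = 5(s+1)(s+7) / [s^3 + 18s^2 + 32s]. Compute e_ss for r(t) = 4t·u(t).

Lowest-order denominator term is 32s, so the open loop has 1 pole at the origin → type 1 system.
K_v = lim_{s→0} s·L(s) = 5·1·7 / 32 = 35/32.
e_ss = 4/K_v = 4/(35/32) = 128/35.

128/35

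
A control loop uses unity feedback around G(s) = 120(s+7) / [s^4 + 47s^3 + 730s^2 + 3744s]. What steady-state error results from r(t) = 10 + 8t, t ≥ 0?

1248/35

Lowest-order denominator term is 3744s, so the open loop has 1 pole at the origin → type 1 system. Taking each input component in turn:
  • 10: tracked with zero error.
  • 8t: e_ss = 8/K_v with K_v=35/156 → 1248/35.
Total e_ss = 1248/35.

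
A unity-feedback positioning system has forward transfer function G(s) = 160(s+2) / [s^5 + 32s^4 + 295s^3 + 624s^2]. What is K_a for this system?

20/39

Factoring s^2 from the denominator leaves a polynomial with constant term 624, so the system is type 2.
K_a = lim_{s→0} s^2·G(s) = 160·2 / 624 = 20/39.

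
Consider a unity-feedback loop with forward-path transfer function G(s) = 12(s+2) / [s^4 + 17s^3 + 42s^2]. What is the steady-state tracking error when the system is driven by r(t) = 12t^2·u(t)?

Factoring s^2 from the denominator leaves a polynomial with constant term 42, so the system is type 2.
K_a = lim_{s→0} s^2·G(s) = 12·2 / 42 = 4/7.
r(t) = 12t^2 gives R(s) = 24/s^3.
e_ss = 24/K_a = 24/(4/7) = 42.

42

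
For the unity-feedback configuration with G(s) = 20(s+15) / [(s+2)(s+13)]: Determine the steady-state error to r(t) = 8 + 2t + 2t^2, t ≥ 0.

infinity

G(s) has no factors of s in the denominator, so the system is type 0. Treating each term separately:
  • 8: e_ss = 8/(1+K_p) with K_p=150/13 → 104/163.
  • 2t: a type-0 system cannot track it, e_ss → ∞.
  • 2t^2: a type-0 system cannot track it, e_ss → ∞.
The unbounded component dominates.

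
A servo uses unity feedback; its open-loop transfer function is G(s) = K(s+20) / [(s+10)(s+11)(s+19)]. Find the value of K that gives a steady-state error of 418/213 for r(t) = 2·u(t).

2

The open loop has no poles at the origin → type 0 system.
K_p = lim_{s→0} G(s) = K·20 / (10·11·19) = (2/209)·K.
e_ss = 2/(1 + K_p) = 418/213 ⇒ 1 + (2/209)·K = 213/209 ⇒ K = 2.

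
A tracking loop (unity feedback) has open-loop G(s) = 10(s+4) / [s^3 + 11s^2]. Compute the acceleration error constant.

Factoring s^2 from the denominator leaves a polynomial with constant term 11, so the system is type 2.
K_a = lim_{s→0} s^2·G(s) = 10·4 / 11 = 40/11.

40/11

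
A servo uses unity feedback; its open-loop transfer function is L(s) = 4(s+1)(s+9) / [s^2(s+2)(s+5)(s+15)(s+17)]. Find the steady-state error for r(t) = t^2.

425/3

L(s) has two factors of s in the denominator, so the system is type 2.
K_a = lim_{s→0} s^2·L(s) = 4·1·9 / (2·5·15·17) = 6/425.
r(t) = t^2 gives R(s) = 2/s^3.
e_ss = 2/K_a = 2/(6/425) = 425/3.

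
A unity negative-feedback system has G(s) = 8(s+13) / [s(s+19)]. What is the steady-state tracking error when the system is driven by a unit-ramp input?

19/104

G(s) has one factor of s in the denominator, so the system is type 1.
K_v = lim_{s→0} s·G(s) = 8·13 / (19) = 104/19.
e_ss = 1/K_v = 1/(104/19) = 19/104.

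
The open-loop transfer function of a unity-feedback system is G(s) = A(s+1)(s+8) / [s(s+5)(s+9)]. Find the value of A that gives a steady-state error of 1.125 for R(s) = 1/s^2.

5

One free integrator in G(s): this is a type 1 system.
K_v = lim_{s→0} s·G(s) = A·1·8 / (5·9) = (8/45)·A.
e_ss = 1/K_v = 1.125 ⇒ K_v = 8/9 ⇒ A = (8/9)/(8/45) = 5.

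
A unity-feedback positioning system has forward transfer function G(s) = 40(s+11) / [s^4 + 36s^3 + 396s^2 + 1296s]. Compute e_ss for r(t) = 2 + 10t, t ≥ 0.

Factoring s from the denominator leaves a polynomial with constant term 1296, so the system is type 1. Treating each term separately:
  • 2: tracked with zero error.
  • 10t: e_ss = 10/K_v with K_v=55/162 → 324/11.
Total e_ss = 324/11.

324/11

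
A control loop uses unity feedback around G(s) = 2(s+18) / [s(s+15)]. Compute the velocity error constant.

2.4

System type = 1 (one pole at s=0).
K_v = lim_{s→0} s·G(s) = 2·18 / (15) = 2.4.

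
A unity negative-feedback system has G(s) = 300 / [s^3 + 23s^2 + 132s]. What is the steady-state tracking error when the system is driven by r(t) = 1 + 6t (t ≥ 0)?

2.64

The denominator has no term below 132s — 1 pole at s=0, type 1. By superposition:
  • 1: tracked with zero error.
  • 6t: e_ss = 6/K_v with K_v=25/11 → 2.64.
Total e_ss = 2.64.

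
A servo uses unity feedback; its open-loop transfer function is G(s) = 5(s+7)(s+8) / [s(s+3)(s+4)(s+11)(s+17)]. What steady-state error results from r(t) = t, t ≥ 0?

G(s) has one factor of s in the denominator, so the system is type 1.
K_v = lim_{s→0} s·G(s) = 5·7·8 / (3·4·11·17) = 70/561.
e_ss = 1/K_v = 1/(70/561) = 561/70.

561/70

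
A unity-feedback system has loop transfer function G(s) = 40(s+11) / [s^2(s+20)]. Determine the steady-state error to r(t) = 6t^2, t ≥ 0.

6/11

G(s) has two factors of s in the denominator, so the system is type 2.
K_a = lim_{s→0} s^2·G(s) = 40·11 / (20) = 22.
r(t) = 6t^2 gives R(s) = 12/s^3.
e_ss = 12/K_a = 12/22 = 6/11.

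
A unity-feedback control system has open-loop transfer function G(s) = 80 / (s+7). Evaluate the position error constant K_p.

System type = 0 (no poles at s=0).
K_p = lim_{s→0} G(s) = 80 / (7) = 80/7.

80/7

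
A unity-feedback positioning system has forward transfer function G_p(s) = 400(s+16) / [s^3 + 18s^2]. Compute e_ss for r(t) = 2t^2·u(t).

9/800

The denominator has no term below 18s^2 — 2 poles at s=0, type 2.
K_a = lim_{s→0} s^2·G_p(s) = 400·16 / 18 = 3200/9.
r(t) = 2t^2 gives R(s) = 4/s^3.
e_ss = 4/K_a = 4/(3200/9) = 9/800.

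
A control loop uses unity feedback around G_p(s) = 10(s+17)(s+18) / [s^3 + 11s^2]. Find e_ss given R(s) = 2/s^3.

Factoring s^2 from the denominator leaves a polynomial with constant term 11, so the system is type 2.
K_a = lim_{s→0} s^2·G_p(s) = 10·17·18 / 11 = 3060/11.
r(t) = t^2 gives R(s) = 2/s^3.
e_ss = 2/K_a = 2/(3060/11) = 11/1530.

11/1530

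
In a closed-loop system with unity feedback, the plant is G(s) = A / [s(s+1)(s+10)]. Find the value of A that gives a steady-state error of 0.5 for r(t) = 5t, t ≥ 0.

System type = 1 (one pole at s=0).
K_v = lim_{s→0} s·G(s) = A / (1·10) = 0.1·A.
e_ss = 5/K_v = 0.5 ⇒ K_v = 10 ⇒ A = 10/0.1 = 100.

100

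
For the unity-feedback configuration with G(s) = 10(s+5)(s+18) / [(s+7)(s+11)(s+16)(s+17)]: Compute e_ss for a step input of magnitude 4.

G(s) has no factors of s in the denominator, so the system is type 0.
K_p = lim_{s→0} G(s) = 10·5·18 / (7·11·16·17) = 225/5236.
e_ss = 4/(1 + K_p) = 4/(5461/5236) = 20944/5461.

20944/5461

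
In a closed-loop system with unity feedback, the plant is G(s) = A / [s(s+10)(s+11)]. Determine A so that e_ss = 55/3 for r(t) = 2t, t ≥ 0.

G(s) has one factor of s in the denominator, so the system is type 1.
K_v = lim_{s→0} s·G(s) = A / (10·11) = (1/110)·A.
e_ss = 2/K_v = 55/3 ⇒ K_v = 6/55 ⇒ A = (6/55)/(1/110) = 12.

12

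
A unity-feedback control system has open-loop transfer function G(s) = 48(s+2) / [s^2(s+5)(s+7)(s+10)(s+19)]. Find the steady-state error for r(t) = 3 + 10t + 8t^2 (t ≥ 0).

3325/3

Two free integrators in G(s): this is a type 2 system. Taking each input component in turn:
  • 3: tracked with zero error.
  • 10t: tracked with zero error.
  • 8t^2: e_ss = 16/K_a with K_a=48/3325 → 3325/3.
Total e_ss = 3325/3.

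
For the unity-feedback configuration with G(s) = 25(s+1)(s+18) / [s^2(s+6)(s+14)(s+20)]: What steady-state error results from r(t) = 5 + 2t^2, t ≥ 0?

224/15

Two free integrators in G(s): this is a type 2 system. By superposition:
  • 5: tracked with zero error.
  • 2t^2: e_ss = 4/K_a with K_a=15/56 → 224/15.
Total e_ss = 224/15.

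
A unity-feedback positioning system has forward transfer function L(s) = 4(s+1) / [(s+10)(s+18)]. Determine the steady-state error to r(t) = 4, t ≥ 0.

90/23

The open loop has no poles at the origin → type 0 system.
K_p = lim_{s→0} L(s) = 4·1 / (10·18) = 1/45.
e_ss = 4/(1 + K_p) = 4/(46/45) = 90/23.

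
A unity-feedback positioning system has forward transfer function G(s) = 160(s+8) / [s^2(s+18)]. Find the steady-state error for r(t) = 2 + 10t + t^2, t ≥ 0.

Two free integrators in G(s): this is a type 2 system. Treating each term separately:
  • 2: tracked with zero error.
  • 10t: tracked with zero error.
  • t^2: e_ss = 2/K_a with K_a=640/9 → 9/320.
Total e_ss = 9/320.

9/320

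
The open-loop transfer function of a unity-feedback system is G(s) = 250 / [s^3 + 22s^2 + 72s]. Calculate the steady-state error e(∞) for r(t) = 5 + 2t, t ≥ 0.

The denominator has no term below 72s — 1 pole at s=0, type 1. Taking each input component in turn:
  • 5: tracked with zero error.
  • 2t: e_ss = 2/K_v with K_v=125/36 → 0.576.
Total e_ss = 0.576.

0.576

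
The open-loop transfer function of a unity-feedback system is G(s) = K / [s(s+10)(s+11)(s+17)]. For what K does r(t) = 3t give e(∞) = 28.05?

200

System type = 1 (one pole at s=0).
K_v = lim_{s→0} s·G(s) = K / (10·11·17) = (1/1870)·K.
e_ss = 3/K_v = 28.05 ⇒ K_v = 20/187 ⇒ K = (20/187)/(1/1870) = 200.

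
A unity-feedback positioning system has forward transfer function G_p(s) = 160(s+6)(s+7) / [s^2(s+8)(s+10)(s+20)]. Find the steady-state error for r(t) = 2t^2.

G_p(s) has two factors of s in the denominator, so the system is type 2.
K_a = lim_{s→0} s^2·G_p(s) = 160·6·7 / (8·10·20) = 4.2.
r(t) = 2t^2 gives R(s) = 4/s^3.
e_ss = 4/K_a = 4/4.2 = 20/21.

20/21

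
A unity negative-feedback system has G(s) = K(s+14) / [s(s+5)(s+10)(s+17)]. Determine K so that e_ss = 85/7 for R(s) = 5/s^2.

One free integrator in G(s): this is a type 1 system.
K_v = lim_{s→0} s·G(s) = K·14 / (5·10·17) = (7/425)·K.
e_ss = 5/K_v = 85/7 ⇒ K_v = 7/17 ⇒ K = (7/17)/(7/425) = 25.

25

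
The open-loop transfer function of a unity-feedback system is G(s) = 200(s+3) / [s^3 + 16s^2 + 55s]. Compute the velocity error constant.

The denominator has no term below 55s — 1 pole at s=0, type 1.
K_v = lim_{s→0} s·G(s) = 200·3 / 55 = 120/11.

120/11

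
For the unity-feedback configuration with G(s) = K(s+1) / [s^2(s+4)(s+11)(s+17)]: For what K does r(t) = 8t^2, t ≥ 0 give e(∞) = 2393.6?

G(s) has two factors of s in the denominator, so the system is type 2.
K_a = lim_{s→0} s^2·G(s) = K·1 / (4·11·17) = (1/748)·K.
e_ss = 16/K_a = 2393.6 ⇒ K_a = 5/748 ⇒ K = (5/748)/(1/748) = 5.

5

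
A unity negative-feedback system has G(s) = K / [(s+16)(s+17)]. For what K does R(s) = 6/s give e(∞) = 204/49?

No free integrators in G(s): this is a type 0 system.
K_p = lim_{s→0} G(s) = K / (16·17) = (1/272)·K.
e_ss = 6/(1 + K_p) = 204/49 ⇒ 1 + (1/272)·K = 49/34 ⇒ K = 120.

120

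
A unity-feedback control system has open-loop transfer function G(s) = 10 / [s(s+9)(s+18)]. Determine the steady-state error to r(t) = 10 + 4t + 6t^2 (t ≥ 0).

infinity

System type = 1 (one pole at s=0). Treating each term separately:
  • 10: tracked with zero error.
  • 4t: e_ss = 4/K_v with K_v=5/81 → 64.8.
  • 6t^2: a type-1 system cannot track it, e_ss → ∞.
The unbounded component dominates.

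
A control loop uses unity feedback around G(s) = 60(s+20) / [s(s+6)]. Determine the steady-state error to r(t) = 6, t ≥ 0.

The open loop has one pole at the origin → type 1 system.
K_p = ∞ for a type-1 system; e_ss to a step is zero.

0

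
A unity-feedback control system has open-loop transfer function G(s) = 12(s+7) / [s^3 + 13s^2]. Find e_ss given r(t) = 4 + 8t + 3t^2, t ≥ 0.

13/14

Factoring s^2 from the denominator leaves a polynomial with constant term 13, so the system is type 2. Treating each term separately:
  • 4: tracked with zero error.
  • 8t: tracked with zero error.
  • 3t^2: e_ss = 6/K_a with K_a=84/13 → 13/14.
Total e_ss = 13/14.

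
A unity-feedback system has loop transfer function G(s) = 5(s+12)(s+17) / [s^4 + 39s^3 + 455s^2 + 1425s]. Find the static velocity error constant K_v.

The denominator has no term below 1425s — 1 pole at s=0, type 1.
K_v = lim_{s→0} s·G(s) = 5·12·17 / 1425 = 68/95.

68/95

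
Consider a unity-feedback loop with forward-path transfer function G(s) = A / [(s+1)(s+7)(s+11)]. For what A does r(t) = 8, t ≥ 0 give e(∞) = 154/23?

15

No free integrators in G(s): this is a type 0 system.
K_p = lim_{s→0} G(s) = A / (1·7·11) = (1/77)·A.
e_ss = 8/(1 + K_p) = 154/23 ⇒ 1 + (1/77)·A = 92/77 ⇒ A = 15.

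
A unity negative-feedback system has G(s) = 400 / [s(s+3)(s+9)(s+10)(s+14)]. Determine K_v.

One free integrator in G(s): this is a type 1 system.
K_v = lim_{s→0} s·G(s) = 400 / (3·9·10·14) = 20/189.

20/189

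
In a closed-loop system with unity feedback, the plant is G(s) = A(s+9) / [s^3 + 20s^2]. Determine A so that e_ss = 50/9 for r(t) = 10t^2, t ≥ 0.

Factoring s^2 from the denominator leaves a polynomial with constant term 20, so the system is type 2.
K_a = lim_{s→0} s^2·G(s) = A·9 / 20 = 0.45·A.
e_ss = 20/K_a = 50/9 ⇒ K_a = 3.6 ⇒ A = 3.6/0.45 = 8.

8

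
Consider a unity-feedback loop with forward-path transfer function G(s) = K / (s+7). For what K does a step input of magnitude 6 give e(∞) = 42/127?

System type = 0 (no poles at s=0).
K_p = lim_{s→0} G(s) = K / (7) = (1/7)·K.
e_ss = 6/(1 + K_p) = 42/127 ⇒ 1 + (1/7)·K = 127/7 ⇒ K = 120.

120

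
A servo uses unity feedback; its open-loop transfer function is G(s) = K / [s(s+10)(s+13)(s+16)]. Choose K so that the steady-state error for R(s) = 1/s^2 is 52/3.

System type = 1 (one pole at s=0).
K_v = lim_{s→0} s·G(s) = K / (10·13·16) = (1/2080)·K.
e_ss = 1/K_v = 52/3 ⇒ K_v = 3/52 ⇒ K = (3/52)/(1/2080) = 120.

120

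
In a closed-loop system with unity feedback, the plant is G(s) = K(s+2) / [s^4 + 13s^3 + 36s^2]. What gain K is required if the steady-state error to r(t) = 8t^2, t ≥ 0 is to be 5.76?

50

Factoring s^2 from the denominator leaves a polynomial with constant term 36, so the system is type 2.
K_a = lim_{s→0} s^2·G(s) = K·2 / 36 = (1/18)·K.
e_ss = 16/K_a = 5.76 ⇒ K_a = 25/9 ⇒ K = (25/9)/(1/18) = 50.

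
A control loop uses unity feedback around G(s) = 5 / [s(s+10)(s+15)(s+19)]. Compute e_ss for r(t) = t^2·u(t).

infinity

One free integrator in G(s): this is a type 1 system.
K_a = lim_{s→0} s^2·G(s) = 0; the steady-state error to this parabolic input grows without bound.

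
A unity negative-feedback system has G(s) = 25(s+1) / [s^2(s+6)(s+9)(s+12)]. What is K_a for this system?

25/648

Two free integrators in G(s): this is a type 2 system.
K_a = lim_{s→0} s^2·G(s) = 25·1 / (6·9·12) = 25/648.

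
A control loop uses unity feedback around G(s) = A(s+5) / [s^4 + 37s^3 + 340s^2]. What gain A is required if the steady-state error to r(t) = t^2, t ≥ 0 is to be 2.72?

Factoring s^2 from the denominator leaves a polynomial with constant term 340, so the system is type 2.
K_a = lim_{s→0} s^2·G(s) = A·5 / 340 = (1/68)·A.
e_ss = 2/K_a = 2.72 ⇒ K_a = 25/34 ⇒ A = (25/34)/(1/68) = 50.

50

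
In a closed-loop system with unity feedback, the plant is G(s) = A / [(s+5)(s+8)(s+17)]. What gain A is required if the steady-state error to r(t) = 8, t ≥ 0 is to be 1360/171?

4

The open loop has no poles at the origin → type 0 system.
K_p = lim_{s→0} G(s) = A / (5·8·17) = (1/680)·A.
e_ss = 8/(1 + K_p) = 1360/171 ⇒ 1 + (1/680)·A = 171/170 ⇒ A = 4.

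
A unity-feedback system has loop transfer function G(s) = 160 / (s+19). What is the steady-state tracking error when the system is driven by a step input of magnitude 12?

228/179

No free integrators in G(s): this is a type 0 system.
K_p = lim_{s→0} G(s) = 160 / (19) = 160/19.
e_ss = 12/(1 + K_p) = 12/(179/19) = 228/179.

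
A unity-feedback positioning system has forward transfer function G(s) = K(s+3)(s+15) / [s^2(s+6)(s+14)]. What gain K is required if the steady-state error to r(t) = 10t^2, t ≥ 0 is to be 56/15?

10

The open loop has two poles at the origin → type 2 system.
K_a = lim_{s→0} s^2·G(s) = K·3·15 / (6·14) = (15/28)·K.
e_ss = 20/K_a = 56/15 ⇒ K_a = 75/14 ⇒ K = (75/14)/(15/28) = 10.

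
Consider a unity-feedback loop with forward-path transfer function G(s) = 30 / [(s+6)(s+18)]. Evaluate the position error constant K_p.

5/18

System type = 0 (no poles at s=0).
K_p = lim_{s→0} G(s) = 30 / (6·18) = 5/18.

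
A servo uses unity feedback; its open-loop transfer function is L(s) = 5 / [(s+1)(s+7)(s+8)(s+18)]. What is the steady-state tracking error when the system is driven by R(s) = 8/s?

8064/1013

L(s) has no factors of s in the denominator, so the system is type 0.
K_p = lim_{s→0} L(s) = 5 / (1·7·8·18) = 5/1008.
e_ss = 8/(1 + K_p) = 8/(1013/1008) = 8064/1013.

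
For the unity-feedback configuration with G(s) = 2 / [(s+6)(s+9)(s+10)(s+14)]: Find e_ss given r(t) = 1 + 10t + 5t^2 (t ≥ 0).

System type = 0 (no poles at s=0). By superposition:
  • 1: e_ss = 1/(1+K_p) with K_p=1/3780 → 3780/3781.
  • 10t: a type-0 system cannot track it, e_ss → ∞.
  • 5t^2: a type-0 system cannot track it, e_ss → ∞.
The unbounded component dominates.

infinity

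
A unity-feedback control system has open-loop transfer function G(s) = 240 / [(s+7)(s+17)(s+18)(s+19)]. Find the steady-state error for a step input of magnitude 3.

20349/6823

No free integrators in G(s): this is a type 0 system.
K_p = lim_{s→0} G(s) = 240 / (7·17·18·19) = 40/6783.
e_ss = 3/(1 + K_p) = 3/(6823/6783) = 20349/6823.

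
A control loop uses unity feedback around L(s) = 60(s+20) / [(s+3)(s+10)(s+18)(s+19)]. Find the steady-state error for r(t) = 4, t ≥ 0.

684/191

No free integrators in L(s): this is a type 0 system.
K_p = lim_{s→0} L(s) = 60·20 / (3·10·18·19) = 20/171.
e_ss = 4/(1 + K_p) = 4/(191/171) = 684/191.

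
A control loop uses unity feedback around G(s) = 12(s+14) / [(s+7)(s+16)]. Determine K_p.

1.5

System type = 0 (no poles at s=0).
K_p = lim_{s→0} G(s) = 12·14 / (7·16) = 1.5.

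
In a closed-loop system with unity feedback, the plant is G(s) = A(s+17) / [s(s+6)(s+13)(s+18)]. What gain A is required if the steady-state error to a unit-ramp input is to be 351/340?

80

The open loop has one pole at the origin → type 1 system.
K_v = lim_{s→0} s·G(s) = A·17 / (6·13·18) = (17/1404)·A.
e_ss = 1/K_v = 351/340 ⇒ K_v = 340/351 ⇒ A = (340/351)/(17/1404) = 80.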